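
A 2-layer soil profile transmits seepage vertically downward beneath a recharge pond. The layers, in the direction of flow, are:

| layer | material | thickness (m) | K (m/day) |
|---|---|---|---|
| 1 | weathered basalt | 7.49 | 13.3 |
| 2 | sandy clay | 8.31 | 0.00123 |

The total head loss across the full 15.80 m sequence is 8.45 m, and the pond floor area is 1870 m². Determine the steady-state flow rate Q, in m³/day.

Flow is perpendicular to layering, so the layers act in series and the equivalent K is the thickness-weighted harmonic mean.
Total thickness L = 7.49 + 8.31 = 15.80 m.
Σ(b_i/K_i) = 7.49/13.3 + 8.31/0.00123 = 6757 d.
K_eq = L / Σ(b_i/K_i) = 15.80 / 6757 = 0.002338 m/day.
Q = K_eq · A · (Δh/L) = 0.002338 × 1870 × (8.45/15.80) = 2.339 m³/day.

2.34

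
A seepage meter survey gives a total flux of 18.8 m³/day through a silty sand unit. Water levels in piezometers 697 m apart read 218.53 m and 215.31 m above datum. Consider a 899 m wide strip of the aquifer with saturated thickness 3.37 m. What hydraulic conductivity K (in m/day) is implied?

Cross-sectional area A = 899 × 3.37 = 3030 m².
Hydraulic gradient i = (218.53 − 215.31) / 697 = 3.22 / 697 = 0.004620.
From Q = K·A·i, K = Q / (A·i) = 18.8 / (3030 × 0.004620) = 1.343 m/day.

1.34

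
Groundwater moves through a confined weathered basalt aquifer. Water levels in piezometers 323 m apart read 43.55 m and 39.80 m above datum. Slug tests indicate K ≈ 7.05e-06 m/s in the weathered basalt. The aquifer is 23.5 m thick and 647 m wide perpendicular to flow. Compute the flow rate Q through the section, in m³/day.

108

Convert K: 7.05e-06 m/s × 86400 = 0.6091 m/day.
Cross-sectional area A = 647 × 23.5 = 15204 m².
Hydraulic gradient i = (43.55 − 39.80) / 323 = 3.75 / 323 = 0.01161.
Darcy's law: Q = K · A · i = 0.6091 × 15204 × 0.01161 = 107.5 m³/day.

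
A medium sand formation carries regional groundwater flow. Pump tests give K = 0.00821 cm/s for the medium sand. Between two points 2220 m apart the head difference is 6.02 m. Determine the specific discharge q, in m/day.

0.0192

Convert K: 0.00821 cm/s × 864 = 7.093 m/day.
Hydraulic gradient i = Δh / L = 6.02 / 2220 = 0.002712.
Specific discharge q = K · i = 7.093 × 0.002712 = 0.01924 m/day.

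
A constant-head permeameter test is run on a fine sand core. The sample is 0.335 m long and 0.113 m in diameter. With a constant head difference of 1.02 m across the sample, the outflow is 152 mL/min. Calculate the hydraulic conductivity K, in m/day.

Cross-sectional area A = π·(d/2)² = π × (0.113/2)² = 0.01003 m².
Convert discharge: 152 mL/min = 2.533e-06 m³/s.
Darcy's law rearranged: K = Q·L / (A·Δh) = 2.533e-06 × 0.335 / (0.01003 × 1.02) = 8.296e-05 m/s = 7.168 m/day.

7.17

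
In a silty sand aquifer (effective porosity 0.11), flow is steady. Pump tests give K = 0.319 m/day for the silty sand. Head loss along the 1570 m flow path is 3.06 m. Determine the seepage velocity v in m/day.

Hydraulic gradient i = Δh / L = 3.06 / 1570 = 0.001949.
Darcy flux q = K · i = 0.3190 × 0.001949 = 0.0006217 m/day.
Seepage velocity v = q / n_e = 0.0006217 / 0.11 = 0.005652 m/day.

0.00565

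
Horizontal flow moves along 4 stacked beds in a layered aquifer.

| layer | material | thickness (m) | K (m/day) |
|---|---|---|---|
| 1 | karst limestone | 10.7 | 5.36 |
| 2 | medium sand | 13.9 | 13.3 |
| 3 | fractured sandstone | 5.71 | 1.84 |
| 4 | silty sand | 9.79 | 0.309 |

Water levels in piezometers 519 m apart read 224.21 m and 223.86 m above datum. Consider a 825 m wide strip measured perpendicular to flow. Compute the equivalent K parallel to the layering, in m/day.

6.38

Flow is parallel to layering, so each bed carries its own Darcy discharge and the transmissivities add.
Σ(K_i·b_i) = 5.36×10.7 + 13.3×13.9 + 1.84×5.71 + 0.309×9.79 = 255.8 m²/day.
Total thickness b = 40.10 m, so K_eq = Σ(K_i·b_i)/b = 6.378 m/day.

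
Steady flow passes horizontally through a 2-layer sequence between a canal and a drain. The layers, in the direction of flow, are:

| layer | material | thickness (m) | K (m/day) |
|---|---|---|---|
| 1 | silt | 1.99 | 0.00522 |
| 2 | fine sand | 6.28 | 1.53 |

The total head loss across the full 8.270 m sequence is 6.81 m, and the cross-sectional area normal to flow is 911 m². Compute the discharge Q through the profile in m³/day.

Flow is perpendicular to layering, so the layers act in series and the equivalent K is the thickness-weighted harmonic mean.
Total thickness L = 1.99 + 6.28 = 8.270 m.
Σ(b_i/K_i) = 1.99/0.00522 + 6.28/1.53 = 385.3 d.
K_eq = L / Σ(b_i/K_i) = 8.270 / 385.3 = 0.02146 m/day.
Q = K_eq · A · (Δh/L) = 0.02146 × 911 × (6.81/8.270) = 16.10 m³/day.

16.1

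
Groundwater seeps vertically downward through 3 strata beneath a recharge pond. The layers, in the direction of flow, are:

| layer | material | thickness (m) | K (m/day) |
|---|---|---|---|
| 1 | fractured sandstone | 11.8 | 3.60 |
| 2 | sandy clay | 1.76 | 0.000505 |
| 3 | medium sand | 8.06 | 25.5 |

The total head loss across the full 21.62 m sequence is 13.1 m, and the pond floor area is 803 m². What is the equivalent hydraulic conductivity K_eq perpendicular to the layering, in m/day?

Flow is perpendicular to layering, so the layers act in series and the equivalent K is the thickness-weighted harmonic mean.
Total thickness L = 11.8 + 1.76 + 8.06 = 21.62 m.
Σ(b_i/K_i) = 11.8/3.60 + 1.76/0.000505 + 8.06/25.5 = 3489 d.
K_eq = L / Σ(b_i/K_i) = 21.62 / 3489 = 0.006197 m/day.

0.00620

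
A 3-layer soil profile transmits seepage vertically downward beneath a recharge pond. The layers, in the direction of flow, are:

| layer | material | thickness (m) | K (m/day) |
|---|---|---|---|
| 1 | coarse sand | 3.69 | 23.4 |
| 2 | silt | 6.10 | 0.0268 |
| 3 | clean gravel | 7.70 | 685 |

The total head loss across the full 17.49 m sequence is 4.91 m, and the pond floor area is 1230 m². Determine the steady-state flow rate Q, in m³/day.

26.5

Flow is perpendicular to layering, so the layers act in series and the equivalent K is the thickness-weighted harmonic mean.
Total thickness L = 3.69 + 6.10 + 7.70 = 17.49 m.
Σ(b_i/K_i) = 3.69/23.4 + 6.10/0.0268 + 7.70/685 = 227.8 d.
K_eq = L / Σ(b_i/K_i) = 17.49 / 227.8 = 0.07678 m/day.
Q = K_eq · A · (Δh/L) = 0.07678 × 1230 × (4.91/17.49) = 26.51 m³/day.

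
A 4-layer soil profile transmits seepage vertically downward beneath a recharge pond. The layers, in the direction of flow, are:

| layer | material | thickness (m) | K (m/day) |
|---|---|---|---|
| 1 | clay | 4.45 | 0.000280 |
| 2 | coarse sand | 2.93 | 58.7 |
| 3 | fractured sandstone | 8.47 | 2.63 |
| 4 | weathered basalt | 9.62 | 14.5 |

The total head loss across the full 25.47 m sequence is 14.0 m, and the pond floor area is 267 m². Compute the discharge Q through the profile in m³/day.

0.235

Flow is perpendicular to layering, so the layers act in series and the equivalent K is the thickness-weighted harmonic mean.
Total thickness L = 4.45 + 2.93 + 8.47 + 9.62 = 25.47 m.
Σ(b_i/K_i) = 4.45/0.000280 + 2.93/58.7 + 8.47/2.63 + 9.62/14.5 = 15897 d.
K_eq = L / Σ(b_i/K_i) = 25.47 / 15897 = 0.001602 m/day.
Q = K_eq · A · (Δh/L) = 0.001602 × 267 × (14.0/25.47) = 0.2351 m³/day.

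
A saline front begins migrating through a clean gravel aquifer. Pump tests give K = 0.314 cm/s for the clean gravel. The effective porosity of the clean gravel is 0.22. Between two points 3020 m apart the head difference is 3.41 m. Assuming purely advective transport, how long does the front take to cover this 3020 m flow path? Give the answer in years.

5.94

Convert K: 0.314 cm/s × 864 = 271.3 m/day.
Hydraulic gradient i = Δh / L = 3.41 / 3020 = 0.001129.
Darcy flux q = K · i = 271.3 × 0.001129 = 0.3063 m/day.
Seepage velocity v = q / n_e = 0.3063 / 0.22 = 1.392 m/day.
Travel time t = L / v = 3020 / 1.392 = 2169 days = 5.938 years.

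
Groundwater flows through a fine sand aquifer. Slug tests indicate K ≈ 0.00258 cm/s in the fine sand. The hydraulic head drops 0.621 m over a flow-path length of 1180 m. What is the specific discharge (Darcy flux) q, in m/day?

0.00117

Convert K: 0.00258 cm/s × 864 = 2.229 m/day.
Hydraulic gradient i = Δh / L = 0.621 / 1180 = 0.0005263.
Specific discharge q = K · i = 2.229 × 0.0005263 = 0.001173 m/day.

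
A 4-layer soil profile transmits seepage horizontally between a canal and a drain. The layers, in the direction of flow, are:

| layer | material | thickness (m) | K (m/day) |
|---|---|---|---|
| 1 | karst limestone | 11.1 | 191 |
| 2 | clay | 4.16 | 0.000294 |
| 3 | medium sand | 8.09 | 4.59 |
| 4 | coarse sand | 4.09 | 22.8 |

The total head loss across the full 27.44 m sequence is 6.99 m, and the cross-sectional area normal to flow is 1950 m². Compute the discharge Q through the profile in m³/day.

0.963

Flow is perpendicular to layering, so the layers act in series and the equivalent K is the thickness-weighted harmonic mean.
Total thickness L = 11.1 + 4.16 + 8.09 + 4.09 = 27.44 m.
Σ(b_i/K_i) = 11.1/191 + 4.16/0.000294 + 8.09/4.59 + 4.09/22.8 = 14152 d.
K_eq = L / Σ(b_i/K_i) = 27.44 / 14152 = 0.001939 m/day.
Q = K_eq · A · (Δh/L) = 0.001939 × 1950 × (6.99/27.44) = 0.9632 m³/day.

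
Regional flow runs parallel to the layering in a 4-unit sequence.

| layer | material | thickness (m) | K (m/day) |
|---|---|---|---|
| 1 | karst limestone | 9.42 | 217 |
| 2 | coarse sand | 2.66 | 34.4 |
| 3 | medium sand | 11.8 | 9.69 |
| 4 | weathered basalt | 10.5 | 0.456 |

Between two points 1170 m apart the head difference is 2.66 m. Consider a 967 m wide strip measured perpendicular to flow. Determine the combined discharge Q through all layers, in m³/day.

Flow is parallel to layering, so each bed carries its own Darcy discharge and the transmissivities add.
Σ(K_i·b_i) = 217×9.42 + 34.4×2.66 + 9.69×11.8 + 0.456×10.5 = 2255 m²/day.
Hydraulic gradient i = Δh / L = 2.66 / 1170 = 0.002274.
Q = Σ(K_i·b_i) · W · i = 2255 × 967 × 0.002274 = 4957 m³/day.

4960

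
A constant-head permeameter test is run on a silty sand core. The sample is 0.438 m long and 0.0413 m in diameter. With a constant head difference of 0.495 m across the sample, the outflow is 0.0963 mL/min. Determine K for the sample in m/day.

0.0916

Cross-sectional area A = π·(d/2)² = π × (0.0413/2)² = 0.001340 m².
Convert discharge: 0.0963 mL/min = 1.605e-09 m³/s.
Darcy's law rearranged: K = Q·L / (A·Δh) = 1.605e-09 × 0.438 / (0.001340 × 0.495) = 1.060e-06 m/s = 0.09159 m/day.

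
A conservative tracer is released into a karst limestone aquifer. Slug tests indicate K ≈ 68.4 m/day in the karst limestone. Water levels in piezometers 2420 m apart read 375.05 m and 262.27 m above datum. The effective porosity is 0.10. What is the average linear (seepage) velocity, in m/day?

Hydraulic gradient i = (375.05 − 262.27) / 2420 = 112.78 / 2420 = 0.04660.
Darcy flux q = K · i = 68.40 × 0.04660 = 3.188 m/day.
Seepage velocity v = q / n_e = 3.188 / 0.10 = 31.88 m/day.

31.9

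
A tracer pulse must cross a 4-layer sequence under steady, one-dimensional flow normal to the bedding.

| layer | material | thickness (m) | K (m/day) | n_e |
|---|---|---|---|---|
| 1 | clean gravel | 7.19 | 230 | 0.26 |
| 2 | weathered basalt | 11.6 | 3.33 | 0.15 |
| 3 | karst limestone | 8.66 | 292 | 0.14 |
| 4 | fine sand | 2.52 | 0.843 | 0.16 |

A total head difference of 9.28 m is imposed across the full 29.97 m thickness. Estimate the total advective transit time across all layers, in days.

3.68

With flow normal to the layers, continuity requires the same specific discharge q through every layer.
Σ(b_i/K_i) = 7.19/230 + 11.6/3.33 + 8.66/292 + 2.52/0.843 = 6.534 d.
q = Δh / Σ(b_i/K_i) = 9.28 / 6.534 = 1.420 m/day.
In each layer the seepage velocity is v_i = q/n_i, so the layer transit time is t_i = b_i·n_i / q:
  layer 1 (clean gravel): t_1 = 7.19 × 0.26 / 1.420 = 1.316 d
  layer 2 (weathered basalt): t_2 = 11.6 × 0.15 / 1.420 = 1.225 d
  layer 3 (karst limestone): t_3 = 8.66 × 0.14 / 1.420 = 0.8536 d
  layer 4 (fine sand): t_4 = 2.52 × 0.16 / 1.420 = 0.2839 d
Total t = Σ t_i = 3.679 days.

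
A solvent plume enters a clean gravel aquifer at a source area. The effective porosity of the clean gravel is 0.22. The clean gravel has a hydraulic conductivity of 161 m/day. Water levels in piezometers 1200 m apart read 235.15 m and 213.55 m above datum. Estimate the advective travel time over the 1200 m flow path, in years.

Hydraulic gradient i = (235.15 − 213.55) / 1200 = 21.6 / 1200 = 0.01800.
Darcy flux q = K · i = 161.0 × 0.01800 = 2.898 m/day.
Seepage velocity v = q / n_e = 2.898 / 0.22 = 13.17 m/day.
Travel time t = L / v = 1200 / 13.17 = 91.10 days = 0.2494 years.

0.249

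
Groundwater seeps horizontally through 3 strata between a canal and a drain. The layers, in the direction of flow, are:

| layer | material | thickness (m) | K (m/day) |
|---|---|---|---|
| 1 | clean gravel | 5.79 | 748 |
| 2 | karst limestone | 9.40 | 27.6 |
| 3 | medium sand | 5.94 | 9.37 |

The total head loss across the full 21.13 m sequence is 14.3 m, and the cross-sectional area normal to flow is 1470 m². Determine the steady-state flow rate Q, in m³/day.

21400

Flow is perpendicular to layering, so the layers act in series and the equivalent K is the thickness-weighted harmonic mean.
Total thickness L = 5.79 + 9.40 + 5.94 = 21.13 m.
Σ(b_i/K_i) = 5.79/748 + 9.40/27.6 + 5.94/9.37 = 0.9823 d.
K_eq = L / Σ(b_i/K_i) = 21.13 / 0.9823 = 21.51 m/day.
Q = K_eq · A · (Δh/L) = 21.51 × 1470 × (14.3/21.13) = 21401 m³/day.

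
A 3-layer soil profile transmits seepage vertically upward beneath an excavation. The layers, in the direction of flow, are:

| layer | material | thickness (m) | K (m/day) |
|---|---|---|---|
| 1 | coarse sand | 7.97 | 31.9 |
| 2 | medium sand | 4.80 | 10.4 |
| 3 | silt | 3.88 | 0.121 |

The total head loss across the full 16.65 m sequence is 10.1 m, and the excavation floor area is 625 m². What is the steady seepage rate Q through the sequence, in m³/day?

193

Flow is perpendicular to layering, so the layers act in series and the equivalent K is the thickness-weighted harmonic mean.
Total thickness L = 7.97 + 4.80 + 3.88 = 16.65 m.
Σ(b_i/K_i) = 7.97/31.9 + 4.80/10.4 + 3.88/0.121 = 32.78 d.
K_eq = L / Σ(b_i/K_i) = 16.65 / 32.78 = 0.5080 m/day.
Q = K_eq · A · (Δh/L) = 0.5080 × 625 × (10.1/16.65) = 192.6 m³/day.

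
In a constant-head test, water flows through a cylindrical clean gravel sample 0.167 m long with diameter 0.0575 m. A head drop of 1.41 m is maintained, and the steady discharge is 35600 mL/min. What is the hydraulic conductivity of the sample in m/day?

Cross-sectional area A = π·(d/2)² = π × (0.0575/2)² = 0.002597 m².
Convert discharge: 35600 mL/min = 0.0005933 m³/s.
Darcy's law rearranged: K = Q·L / (A·Δh) = 0.0005933 × 0.167 / (0.002597 × 1.41) = 0.02706 m/s = 2338 m/day.

2340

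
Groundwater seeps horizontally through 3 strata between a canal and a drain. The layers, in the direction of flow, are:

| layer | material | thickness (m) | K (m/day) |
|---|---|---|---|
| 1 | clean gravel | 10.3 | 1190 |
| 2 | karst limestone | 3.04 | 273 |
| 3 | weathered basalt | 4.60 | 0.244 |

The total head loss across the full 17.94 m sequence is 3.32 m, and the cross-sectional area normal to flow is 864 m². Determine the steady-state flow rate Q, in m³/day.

152

Flow is perpendicular to layering, so the layers act in series and the equivalent K is the thickness-weighted harmonic mean.
Total thickness L = 10.3 + 3.04 + 4.60 = 17.94 m.
Σ(b_i/K_i) = 10.3/1190 + 3.04/273 + 4.60/0.244 = 18.87 d.
K_eq = L / Σ(b_i/K_i) = 17.94 / 18.87 = 0.9506 m/day.
Q = K_eq · A · (Δh/L) = 0.9506 × 864 × (3.32/17.94) = 152.0 m³/day.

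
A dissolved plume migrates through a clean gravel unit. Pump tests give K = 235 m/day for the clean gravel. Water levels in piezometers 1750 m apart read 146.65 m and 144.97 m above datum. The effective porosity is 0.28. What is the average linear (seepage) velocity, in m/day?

Hydraulic gradient i = (146.65 − 144.97) / 1750 = 1.68 / 1750 = 0.0009600.
Darcy flux q = K · i = 235.0 × 0.0009600 = 0.2256 m/day.
Seepage velocity v = q / n_e = 0.2256 / 0.28 = 0.8057 m/day.

0.806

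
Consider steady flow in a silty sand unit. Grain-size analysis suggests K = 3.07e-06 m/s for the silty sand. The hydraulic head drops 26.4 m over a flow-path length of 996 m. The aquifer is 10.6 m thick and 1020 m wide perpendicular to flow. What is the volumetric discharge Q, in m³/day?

Convert K: 3.07e-06 m/s × 86400 = 0.2652 m/day.
Cross-sectional area A = 1020 × 10.6 = 10812 m².
Hydraulic gradient i = Δh / L = 26.4 / 996 = 0.02651.
Darcy's law: Q = K · A · i = 0.2652 × 10812 × 0.02651 = 76.02 m³/day.

76.0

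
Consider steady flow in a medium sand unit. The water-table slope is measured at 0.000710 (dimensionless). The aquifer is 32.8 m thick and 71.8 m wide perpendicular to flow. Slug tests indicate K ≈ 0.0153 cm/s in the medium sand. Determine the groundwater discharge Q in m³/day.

22.1

Convert K: 0.0153 cm/s × 864 = 13.22 m/day.
Cross-sectional area A = 71.8 × 32.8 = 2355 m².
Hydraulic gradient i = 0.000710.
Darcy's law: Q = K · A · i = 13.22 × 2355 × 0.0007100 = 22.10 m³/day.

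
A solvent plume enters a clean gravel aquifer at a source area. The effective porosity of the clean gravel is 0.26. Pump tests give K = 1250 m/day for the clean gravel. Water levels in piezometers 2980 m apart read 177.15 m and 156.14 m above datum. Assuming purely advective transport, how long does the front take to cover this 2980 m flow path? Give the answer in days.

87.9

Hydraulic gradient i = (177.15 − 156.14) / 2980 = 21.01 / 2980 = 0.007050.
Darcy flux q = K · i = 1250 × 0.007050 = 8.813 m/day.
Seepage velocity v = q / n_e = 8.813 / 0.26 = 33.90 m/day.
Travel time t = L / v = 2980 / 33.90 = 87.92 days.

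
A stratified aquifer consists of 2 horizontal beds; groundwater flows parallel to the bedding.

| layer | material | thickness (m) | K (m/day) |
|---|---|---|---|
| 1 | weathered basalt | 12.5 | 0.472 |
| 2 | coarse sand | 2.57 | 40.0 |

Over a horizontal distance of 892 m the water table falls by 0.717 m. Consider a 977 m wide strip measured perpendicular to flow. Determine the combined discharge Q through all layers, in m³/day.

85.4

Flow is parallel to layering, so each bed carries its own Darcy discharge and the transmissivities add.
Σ(K_i·b_i) = 0.472×12.5 + 40.0×2.57 = 108.7 m²/day.
Hydraulic gradient i = Δh / L = 0.717 / 892 = 0.0008038.
Q = Σ(K_i·b_i) · W · i = 108.7 × 977 × 0.0008038 = 85.36 m³/day.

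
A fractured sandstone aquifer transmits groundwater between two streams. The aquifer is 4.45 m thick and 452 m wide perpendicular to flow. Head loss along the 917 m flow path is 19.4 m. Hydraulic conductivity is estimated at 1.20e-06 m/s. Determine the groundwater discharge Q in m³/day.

4.41

Convert K: 1.20e-06 m/s × 86400 = 0.1037 m/day.
Cross-sectional area A = 452 × 4.45 = 2011 m².
Hydraulic gradient i = Δh / L = 19.4 / 917 = 0.02116.
Darcy's law: Q = K · A · i = 0.1037 × 2011 × 0.02116 = 4.412 m³/day.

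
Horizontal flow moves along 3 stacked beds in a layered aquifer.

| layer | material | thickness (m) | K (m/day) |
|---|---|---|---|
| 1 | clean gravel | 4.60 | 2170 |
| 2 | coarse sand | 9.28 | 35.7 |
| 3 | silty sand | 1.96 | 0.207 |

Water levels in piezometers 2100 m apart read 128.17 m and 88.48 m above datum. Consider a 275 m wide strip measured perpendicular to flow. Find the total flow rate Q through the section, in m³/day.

Flow is parallel to layering, so each bed carries its own Darcy discharge and the transmissivities add.
Σ(K_i·b_i) = 2170×4.60 + 35.7×9.28 + 0.207×1.96 = 10314 m²/day.
Hydraulic gradient i = (128.17 − 88.48) / 2100 = 39.69 / 2100 = 0.01890.
Q = Σ(K_i·b_i) · W · i = 10314 × 275 × 0.01890 = 53605 m³/day.

53600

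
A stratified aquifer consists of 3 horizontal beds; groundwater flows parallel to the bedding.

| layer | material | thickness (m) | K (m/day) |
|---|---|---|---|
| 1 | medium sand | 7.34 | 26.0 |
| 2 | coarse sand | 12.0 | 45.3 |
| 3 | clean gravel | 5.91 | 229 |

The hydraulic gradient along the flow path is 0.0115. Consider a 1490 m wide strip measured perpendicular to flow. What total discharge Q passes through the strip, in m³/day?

35800

Flow is parallel to layering, so each bed carries its own Darcy discharge and the transmissivities add.
Σ(K_i·b_i) = 26.0×7.34 + 45.3×12.0 + 229×5.91 = 2088 m²/day.
Hydraulic gradient i = 0.0115.
Q = Σ(K_i·b_i) · W · i = 2088 × 1490 × 0.01150 = 35775 m³/day.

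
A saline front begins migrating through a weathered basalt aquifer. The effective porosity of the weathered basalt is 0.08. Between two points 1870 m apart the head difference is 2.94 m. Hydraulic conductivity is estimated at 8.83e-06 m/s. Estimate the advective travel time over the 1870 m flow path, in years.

Convert K: 8.83e-06 m/s × 86400 = 0.7629 m/day.
Hydraulic gradient i = Δh / L = 2.94 / 1870 = 0.001572.
Darcy flux q = K · i = 0.7629 × 0.001572 = 0.001199 m/day.
Seepage velocity v = q / n_e = 0.001199 / 0.08 = 0.01499 m/day.
Travel time t = L / v = 1870 / 0.01499 = 1.247e+05 days = 341.5 years.

341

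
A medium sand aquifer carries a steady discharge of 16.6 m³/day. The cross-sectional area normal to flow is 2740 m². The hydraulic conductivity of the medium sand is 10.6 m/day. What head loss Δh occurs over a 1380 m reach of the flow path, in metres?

0.789

From Q = K·A·i, i = Q / (K·A) = 16.6 / (10.60 × 2740) = 0.0005715.
Head loss Δh = i · L = 0.0005715 × 1380 = 0.7887 m.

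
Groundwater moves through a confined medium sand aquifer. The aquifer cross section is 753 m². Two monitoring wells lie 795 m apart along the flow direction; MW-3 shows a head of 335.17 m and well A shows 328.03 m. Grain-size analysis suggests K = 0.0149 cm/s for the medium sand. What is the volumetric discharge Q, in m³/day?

87.1

Convert K: 0.0149 cm/s × 864 = 12.87 m/day.
Hydraulic gradient i = (335.17 − 328.03) / 795 = 7.14 / 795 = 0.008981.
Darcy's law: Q = K · A · i = 12.87 × 753.0 × 0.008981 = 87.06 m³/day.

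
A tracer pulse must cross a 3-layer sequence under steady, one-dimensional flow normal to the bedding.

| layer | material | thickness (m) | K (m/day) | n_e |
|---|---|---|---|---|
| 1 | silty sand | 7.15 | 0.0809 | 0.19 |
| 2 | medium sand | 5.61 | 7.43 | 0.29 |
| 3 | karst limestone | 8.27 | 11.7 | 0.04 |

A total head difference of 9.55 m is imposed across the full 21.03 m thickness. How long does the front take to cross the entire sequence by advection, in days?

With flow normal to the layers, continuity requires the same specific discharge q through every layer.
Σ(b_i/K_i) = 7.15/0.0809 + 5.61/7.43 + 8.27/11.7 = 89.84 d.
q = Δh / Σ(b_i/K_i) = 9.55 / 89.84 = 0.1063 m/day.
In each layer the seepage velocity is v_i = q/n_i, so the layer transit time is t_i = b_i·n_i / q:
  layer 1 (silty sand): t_1 = 7.15 × 0.19 / 0.1063 = 12.78 d
  layer 2 (medium sand): t_2 = 5.61 × 0.29 / 0.1063 = 15.31 d
  layer 3 (karst limestone): t_3 = 8.27 × 0.04 / 0.1063 = 3.112 d
Total t = Σ t_i = 31.20 days.

31.2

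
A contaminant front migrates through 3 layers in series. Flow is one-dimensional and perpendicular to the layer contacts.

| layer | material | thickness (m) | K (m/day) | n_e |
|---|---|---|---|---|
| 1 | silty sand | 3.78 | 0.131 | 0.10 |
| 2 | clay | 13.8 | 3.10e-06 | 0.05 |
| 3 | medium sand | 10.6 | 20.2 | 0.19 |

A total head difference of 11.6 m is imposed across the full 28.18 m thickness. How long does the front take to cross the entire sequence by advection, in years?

3240

With flow normal to the layers, continuity requires the same specific discharge q through every layer.
Σ(b_i/K_i) = 3.78/0.131 + 13.8/3.10e-06 + 10.6/20.2 = 4.452e+06 d.
q = Δh / Σ(b_i/K_i) = 11.6 / 4.452e+06 = 2.606e-06 m/day.
In each layer the seepage velocity is v_i = q/n_i, so the layer transit time is t_i = b_i·n_i / q:
  layer 1 (silty sand): t_1 = 3.78 × 0.10 / 2.606e-06 = 1.451e+05 d
  layer 2 (clay): t_2 = 13.8 × 0.05 / 2.606e-06 = 2.648e+05 d
  layer 3 (medium sand): t_3 = 10.6 × 0.19 / 2.606e-06 = 7.729e+05 d
Total t = Σ t_i = 1.183e+06 days = 3238 years.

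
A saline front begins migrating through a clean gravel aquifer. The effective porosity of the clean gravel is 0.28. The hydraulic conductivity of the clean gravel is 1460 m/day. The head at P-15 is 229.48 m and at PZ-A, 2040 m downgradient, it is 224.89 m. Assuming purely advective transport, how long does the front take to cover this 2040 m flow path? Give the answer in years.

0.476

Hydraulic gradient i = (229.48 − 224.89) / 2040 = 4.59 / 2040 = 0.002250.
Darcy flux q = K · i = 1460 × 0.002250 = 3.285 m/day.
Seepage velocity v = q / n_e = 3.285 / 0.28 = 11.73 m/day.
Travel time t = L / v = 2040 / 11.73 = 173.9 days = 0.4761 years.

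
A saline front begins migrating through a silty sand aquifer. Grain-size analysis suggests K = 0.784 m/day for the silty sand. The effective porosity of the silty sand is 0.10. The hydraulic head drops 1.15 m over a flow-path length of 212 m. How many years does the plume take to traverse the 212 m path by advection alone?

Hydraulic gradient i = Δh / L = 1.15 / 212 = 0.005425.
Darcy flux q = K · i = 0.7840 × 0.005425 = 0.004253 m/day.
Seepage velocity v = q / n_e = 0.004253 / 0.10 = 0.04253 m/day.
Travel time t = L / v = 212 / 0.04253 = 4985 days = 13.65 years.

13.6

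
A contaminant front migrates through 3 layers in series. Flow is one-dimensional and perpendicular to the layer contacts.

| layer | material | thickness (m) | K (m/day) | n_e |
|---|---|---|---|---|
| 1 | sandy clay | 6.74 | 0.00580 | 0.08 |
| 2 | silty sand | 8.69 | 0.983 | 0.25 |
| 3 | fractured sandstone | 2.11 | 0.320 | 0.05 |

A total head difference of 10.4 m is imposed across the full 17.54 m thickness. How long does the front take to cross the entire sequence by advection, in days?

319

With flow normal to the layers, continuity requires the same specific discharge q through every layer.
Σ(b_i/K_i) = 6.74/0.00580 + 8.69/0.983 + 2.11/0.320 = 1178 d.
q = Δh / Σ(b_i/K_i) = 10.4 / 1178 = 0.008832 m/day.
In each layer the seepage velocity is v_i = q/n_i, so the layer transit time is t_i = b_i·n_i / q:
  layer 1 (sandy clay): t_1 = 6.74 × 0.08 / 0.008832 = 61.05 d
  layer 2 (silty sand): t_2 = 8.69 × 0.25 / 0.008832 = 246.0 d
  layer 3 (fractured sandstone): t_3 = 2.11 × 0.05 / 0.008832 = 11.94 d
Total t = Σ t_i = 319.0 days.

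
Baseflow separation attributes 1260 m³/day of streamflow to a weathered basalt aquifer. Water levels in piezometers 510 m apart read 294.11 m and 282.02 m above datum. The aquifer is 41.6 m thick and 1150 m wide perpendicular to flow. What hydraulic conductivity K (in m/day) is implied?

Cross-sectional area A = 1150 × 41.6 = 47840 m².
Hydraulic gradient i = (294.11 − 282.02) / 510 = 12.09 / 510 = 0.02371.
From Q = K·A·i, K = Q / (A·i) = 1260 / (47840 × 0.02371) = 1.111 m/day.

1.11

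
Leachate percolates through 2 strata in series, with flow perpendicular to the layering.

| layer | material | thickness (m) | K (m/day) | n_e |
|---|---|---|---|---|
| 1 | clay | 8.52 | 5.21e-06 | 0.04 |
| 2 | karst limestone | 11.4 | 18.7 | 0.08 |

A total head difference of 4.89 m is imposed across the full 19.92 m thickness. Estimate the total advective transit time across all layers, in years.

1150

With flow normal to the layers, continuity requires the same specific discharge q through every layer.
Σ(b_i/K_i) = 8.52/5.21e-06 + 11.4/18.7 = 1.635e+06 d.
q = Δh / Σ(b_i/K_i) = 4.89 / 1.635e+06 = 2.990e-06 m/day.
In each layer the seepage velocity is v_i = q/n_i, so the layer transit time is t_i = b_i·n_i / q:
  layer 1 (clay): t_1 = 8.52 × 0.04 / 2.990e-06 = 1.140e+05 d
  layer 2 (karst limestone): t_2 = 11.4 × 0.08 / 2.990e-06 = 3.050e+05 d
Total t = Σ t_i = 4.190e+05 days = 1147 years.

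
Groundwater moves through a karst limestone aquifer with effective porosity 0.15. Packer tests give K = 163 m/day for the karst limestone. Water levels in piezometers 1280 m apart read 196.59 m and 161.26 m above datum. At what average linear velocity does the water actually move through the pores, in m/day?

Hydraulic gradient i = (196.59 − 161.26) / 1280 = 35.33 / 1280 = 0.02760.
Darcy flux q = K · i = 163.0 × 0.02760 = 4.499 m/day.
Seepage velocity v = q / n_e = 4.499 / 0.15 = 29.99 m/day.

30.0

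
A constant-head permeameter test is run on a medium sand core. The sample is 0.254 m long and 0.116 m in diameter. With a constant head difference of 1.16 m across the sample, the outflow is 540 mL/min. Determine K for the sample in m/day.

16.1

Cross-sectional area A = π·(d/2)² = π × (0.116/2)² = 0.01057 m².
Convert discharge: 540 mL/min = 9.000e-06 m³/s.
Darcy's law rearranged: K = Q·L / (A·Δh) = 9.000e-06 × 0.254 / (0.01057 × 1.16) = 0.0001865 m/s = 16.11 m/day.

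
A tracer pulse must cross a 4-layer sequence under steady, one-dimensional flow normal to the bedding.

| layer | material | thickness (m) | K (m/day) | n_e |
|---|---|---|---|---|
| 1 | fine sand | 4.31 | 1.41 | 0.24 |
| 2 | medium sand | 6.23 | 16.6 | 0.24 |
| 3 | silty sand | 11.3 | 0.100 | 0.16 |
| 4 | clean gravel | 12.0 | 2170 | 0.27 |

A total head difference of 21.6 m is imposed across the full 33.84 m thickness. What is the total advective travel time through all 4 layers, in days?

With flow normal to the layers, continuity requires the same specific discharge q through every layer.
Σ(b_i/K_i) = 4.31/1.41 + 6.23/16.6 + 11.3/0.100 + 12.0/2170 = 116.4 d.
q = Δh / Σ(b_i/K_i) = 21.6 / 116.4 = 0.1855 m/day.
In each layer the seepage velocity is v_i = q/n_i, so the layer transit time is t_i = b_i·n_i / q:
  layer 1 (fine sand): t_1 = 4.31 × 0.24 / 0.1855 = 5.576 d
  layer 2 (medium sand): t_2 = 6.23 × 0.24 / 0.1855 = 8.060 d
  layer 3 (silty sand): t_3 = 11.3 × 0.16 / 0.1855 = 9.746 d
  layer 4 (clean gravel): t_4 = 12.0 × 0.27 / 0.1855 = 17.47 d
Total t = Σ t_i = 40.85 days.

40.8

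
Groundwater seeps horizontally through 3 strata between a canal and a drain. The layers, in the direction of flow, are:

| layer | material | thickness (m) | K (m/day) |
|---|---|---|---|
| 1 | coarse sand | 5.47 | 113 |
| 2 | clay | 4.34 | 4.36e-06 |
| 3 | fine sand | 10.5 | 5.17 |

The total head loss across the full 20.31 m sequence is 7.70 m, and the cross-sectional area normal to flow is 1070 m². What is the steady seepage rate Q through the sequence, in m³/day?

Flow is perpendicular to layering, so the layers act in series and the equivalent K is the thickness-weighted harmonic mean.
Total thickness L = 5.47 + 4.34 + 10.5 = 20.31 m.
Σ(b_i/K_i) = 5.47/113 + 4.34/4.36e-06 + 10.5/5.17 = 9.954e+05 d.
K_eq = L / Σ(b_i/K_i) = 20.31 / 9.954e+05 = 2.040e-05 m/day.
Q = K_eq · A · (Δh/L) = 2.040e-05 × 1070 × (7.70/20.31) = 0.008277 m³/day.

0.00828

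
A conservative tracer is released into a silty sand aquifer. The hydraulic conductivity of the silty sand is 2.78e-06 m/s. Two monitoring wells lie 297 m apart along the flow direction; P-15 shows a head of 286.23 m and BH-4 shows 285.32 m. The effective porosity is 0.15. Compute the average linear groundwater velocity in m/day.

0.00491

Convert K: 2.78e-06 m/s × 86400 = 0.2402 m/day.
Hydraulic gradient i = (286.23 − 285.32) / 297 = 0.91 / 297 = 0.003064.
Darcy flux q = K · i = 0.2402 × 0.003064 = 0.0007359 m/day.
Seepage velocity v = q / n_e = 0.0007359 / 0.15 = 0.004906 m/day.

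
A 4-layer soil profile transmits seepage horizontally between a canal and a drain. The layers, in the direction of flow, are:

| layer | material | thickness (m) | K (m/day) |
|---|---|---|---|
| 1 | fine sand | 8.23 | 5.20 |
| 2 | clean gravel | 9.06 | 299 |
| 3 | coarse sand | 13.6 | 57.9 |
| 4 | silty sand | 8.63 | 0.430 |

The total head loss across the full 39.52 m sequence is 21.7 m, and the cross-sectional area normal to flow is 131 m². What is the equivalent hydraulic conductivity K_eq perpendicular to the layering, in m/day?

Flow is perpendicular to layering, so the layers act in series and the equivalent K is the thickness-weighted harmonic mean.
Total thickness L = 8.23 + 9.06 + 13.6 + 8.63 = 39.52 m.
Σ(b_i/K_i) = 8.23/5.20 + 9.06/299 + 13.6/57.9 + 8.63/0.430 = 21.92 d.
K_eq = L / Σ(b_i/K_i) = 39.52 / 21.92 = 1.803 m/day.

1.80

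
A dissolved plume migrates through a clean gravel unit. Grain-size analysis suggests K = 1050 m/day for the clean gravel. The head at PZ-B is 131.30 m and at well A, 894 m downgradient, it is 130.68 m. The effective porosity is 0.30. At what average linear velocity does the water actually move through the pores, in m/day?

Hydraulic gradient i = (131.30 − 130.68) / 894 = 0.62 / 894 = 0.0006935.
Darcy flux q = K · i = 1050 × 0.0006935 = 0.7282 m/day.
Seepage velocity v = q / n_e = 0.7282 / 0.30 = 2.427 m/day.

2.43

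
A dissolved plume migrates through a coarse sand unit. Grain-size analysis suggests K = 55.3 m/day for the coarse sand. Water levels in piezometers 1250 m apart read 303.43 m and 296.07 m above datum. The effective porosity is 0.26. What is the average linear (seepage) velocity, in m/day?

1.25

Hydraulic gradient i = (303.43 − 296.07) / 1250 = 7.36 / 1250 = 0.005888.
Darcy flux q = K · i = 55.30 × 0.005888 = 0.3256 m/day.
Seepage velocity v = q / n_e = 0.3256 / 0.26 = 1.252 m/day.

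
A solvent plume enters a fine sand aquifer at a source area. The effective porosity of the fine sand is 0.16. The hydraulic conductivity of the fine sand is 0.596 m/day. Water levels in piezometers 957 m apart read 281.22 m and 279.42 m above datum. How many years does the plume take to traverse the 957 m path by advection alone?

374

Hydraulic gradient i = (281.22 − 279.42) / 957 = 1.8 / 957 = 0.001881.
Darcy flux q = K · i = 0.5960 × 0.001881 = 0.001121 m/day.
Seepage velocity v = q / n_e = 0.001121 / 0.16 = 0.007006 m/day.
Travel time t = L / v = 957 / 0.007006 = 1.366e+05 days = 374.0 years.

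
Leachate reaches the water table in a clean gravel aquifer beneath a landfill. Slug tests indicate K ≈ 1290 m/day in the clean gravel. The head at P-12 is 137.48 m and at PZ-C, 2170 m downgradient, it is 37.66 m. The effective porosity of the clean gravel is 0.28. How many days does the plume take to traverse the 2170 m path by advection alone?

10.2

Hydraulic gradient i = (137.48 − 37.66) / 2170 = 99.82 / 2170 = 0.04600.
Darcy flux q = K · i = 1290 × 0.04600 = 59.34 m/day.
Seepage velocity v = q / n_e = 59.34 / 0.28 = 211.9 m/day.
Travel time t = L / v = 2170 / 211.9 = 10.24 days.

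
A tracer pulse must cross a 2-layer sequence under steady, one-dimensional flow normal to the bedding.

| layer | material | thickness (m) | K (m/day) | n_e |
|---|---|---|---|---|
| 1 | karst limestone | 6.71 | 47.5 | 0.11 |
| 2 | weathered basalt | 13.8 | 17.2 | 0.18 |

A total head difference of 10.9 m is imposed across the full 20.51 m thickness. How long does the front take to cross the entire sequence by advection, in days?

With flow normal to the layers, continuity requires the same specific discharge q through every layer.
Σ(b_i/K_i) = 6.71/47.5 + 13.8/17.2 = 0.9436 d.
q = Δh / Σ(b_i/K_i) = 10.9 / 0.9436 = 11.55 m/day.
In each layer the seepage velocity is v_i = q/n_i, so the layer transit time is t_i = b_i·n_i / q:
  layer 1 (karst limestone): t_1 = 6.71 × 0.11 / 11.55 = 0.06390 d
  layer 2 (weathered basalt): t_2 = 13.8 × 0.18 / 11.55 = 0.2150 d
Total t = Σ t_i = 0.2789 days.

0.279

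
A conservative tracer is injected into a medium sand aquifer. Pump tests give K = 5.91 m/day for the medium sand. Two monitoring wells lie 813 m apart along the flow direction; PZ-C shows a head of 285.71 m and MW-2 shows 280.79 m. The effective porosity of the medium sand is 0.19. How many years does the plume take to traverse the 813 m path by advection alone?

Hydraulic gradient i = (285.71 − 280.79) / 813 = 4.92 / 813 = 0.006052.
Darcy flux q = K · i = 5.910 × 0.006052 = 0.03577 m/day.
Seepage velocity v = q / n_e = 0.03577 / 0.19 = 0.1882 m/day.
Travel time t = L / v = 813 / 0.1882 = 4319 days = 11.82 years.

11.8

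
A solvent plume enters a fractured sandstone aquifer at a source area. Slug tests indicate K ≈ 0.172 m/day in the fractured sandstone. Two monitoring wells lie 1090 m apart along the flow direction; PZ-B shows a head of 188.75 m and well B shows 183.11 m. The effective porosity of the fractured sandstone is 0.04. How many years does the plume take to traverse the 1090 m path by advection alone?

Hydraulic gradient i = (188.75 − 183.11) / 1090 = 5.64 / 1090 = 0.005174.
Darcy flux q = K · i = 0.1720 × 0.005174 = 0.0008900 m/day.
Seepage velocity v = q / n_e = 0.0008900 / 0.04 = 0.02225 m/day.
Travel time t = L / v = 1090 / 0.02225 = 48990 days = 134.1 years.

134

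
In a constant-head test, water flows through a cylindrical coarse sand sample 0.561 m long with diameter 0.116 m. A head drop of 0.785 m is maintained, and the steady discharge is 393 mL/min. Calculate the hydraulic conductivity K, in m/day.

Cross-sectional area A = π·(d/2)² = π × (0.116/2)² = 0.01057 m².
Convert discharge: 393 mL/min = 6.550e-06 m³/s.
Darcy's law rearranged: K = Q·L / (A·Δh) = 6.550e-06 × 0.561 / (0.01057 × 0.785) = 0.0004429 m/s = 38.27 m/day.

38.3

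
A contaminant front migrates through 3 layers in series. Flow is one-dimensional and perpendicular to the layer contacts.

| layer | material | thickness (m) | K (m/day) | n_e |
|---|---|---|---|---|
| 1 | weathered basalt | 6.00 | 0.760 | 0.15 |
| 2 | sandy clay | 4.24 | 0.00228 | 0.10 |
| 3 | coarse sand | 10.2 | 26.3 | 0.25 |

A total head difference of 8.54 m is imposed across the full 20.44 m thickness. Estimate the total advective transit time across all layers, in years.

With flow normal to the layers, continuity requires the same specific discharge q through every layer.
Σ(b_i/K_i) = 6.00/0.760 + 4.24/0.00228 + 10.2/26.3 = 1868 d.
q = Δh / Σ(b_i/K_i) = 8.54 / 1868 = 0.004572 m/day.
In each layer the seepage velocity is v_i = q/n_i, so the layer transit time is t_i = b_i·n_i / q:
  layer 1 (weathered basalt): t_1 = 6.00 × 0.15 / 0.004572 = 196.9 d
  layer 2 (sandy clay): t_2 = 4.24 × 0.10 / 0.004572 = 92.74 d
  layer 3 (coarse sand): t_3 = 10.2 × 0.25 / 0.004572 = 557.8 d
Total t = Σ t_i = 847.3 days = 2.320 years.

2.32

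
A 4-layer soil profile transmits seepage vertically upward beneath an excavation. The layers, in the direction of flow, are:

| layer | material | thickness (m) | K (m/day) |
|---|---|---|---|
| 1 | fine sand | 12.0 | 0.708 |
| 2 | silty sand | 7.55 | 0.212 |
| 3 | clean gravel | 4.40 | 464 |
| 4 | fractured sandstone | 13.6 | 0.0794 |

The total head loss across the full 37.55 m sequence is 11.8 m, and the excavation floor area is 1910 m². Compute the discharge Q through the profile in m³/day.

101

Flow is perpendicular to layering, so the layers act in series and the equivalent K is the thickness-weighted harmonic mean.
Total thickness L = 12.0 + 7.55 + 4.40 + 13.6 = 37.55 m.
Σ(b_i/K_i) = 12.0/0.708 + 7.55/0.212 + 4.40/464 + 13.6/0.0794 = 223.9 d.
K_eq = L / Σ(b_i/K_i) = 37.55 / 223.9 = 0.1677 m/day.
Q = K_eq · A · (Δh/L) = 0.1677 × 1910 × (11.8/37.55) = 100.7 m³/day.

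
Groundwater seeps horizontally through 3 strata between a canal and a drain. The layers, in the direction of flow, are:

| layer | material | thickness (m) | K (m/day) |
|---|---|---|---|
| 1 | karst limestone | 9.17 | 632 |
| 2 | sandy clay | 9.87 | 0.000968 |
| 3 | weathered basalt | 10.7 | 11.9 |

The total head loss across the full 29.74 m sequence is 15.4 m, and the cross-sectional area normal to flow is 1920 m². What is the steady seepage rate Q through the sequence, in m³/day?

2.90

Flow is perpendicular to layering, so the layers act in series and the equivalent K is the thickness-weighted harmonic mean.
Total thickness L = 9.17 + 9.87 + 10.7 = 29.74 m.
Σ(b_i/K_i) = 9.17/632 + 9.87/0.000968 + 10.7/11.9 = 10197 d.
K_eq = L / Σ(b_i/K_i) = 29.74 / 10197 = 0.002916 m/day.
Q = K_eq · A · (Δh/L) = 0.002916 × 1920 × (15.4/29.74) = 2.900 m³/day.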